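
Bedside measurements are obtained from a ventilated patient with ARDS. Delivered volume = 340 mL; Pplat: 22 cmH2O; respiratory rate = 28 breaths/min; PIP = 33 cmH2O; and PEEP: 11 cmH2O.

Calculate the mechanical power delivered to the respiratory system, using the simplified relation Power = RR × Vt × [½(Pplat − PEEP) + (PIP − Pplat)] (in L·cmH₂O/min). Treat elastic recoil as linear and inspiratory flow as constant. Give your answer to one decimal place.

Per-breath work = Vt × [½(Pplat−PEEP) + (PIP−Pplat)] = 0.340 × [0.5×11.0 + 11.0] = 0.340 × 16.5 = 5.61 L·cmH2O.
Power = 28 × 5.61 = 157.08 L·cmH2O/min.

157.1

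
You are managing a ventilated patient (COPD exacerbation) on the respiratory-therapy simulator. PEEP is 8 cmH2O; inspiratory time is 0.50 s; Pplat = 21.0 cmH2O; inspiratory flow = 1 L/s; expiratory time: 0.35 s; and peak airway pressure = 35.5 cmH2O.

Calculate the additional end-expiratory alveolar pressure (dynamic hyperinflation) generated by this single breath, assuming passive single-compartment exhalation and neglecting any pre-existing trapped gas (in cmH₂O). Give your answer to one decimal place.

6.9

Vt = flow × Ti = 1 L/s × 0.50 s × 1000 mL/L = 500.0 mL.
R = (PIP − Pplat)/V̇ = (35.5 − 21.0) / 1 = 14.5/1 = 14.5 cmH2O·s/L.
C = Vt/(Pplat − PEEP) = 500.0 / (21.0 − 8) = 500.0/13.0 = 38.462 mL/cmH2O.
τ = R × C = 14.5 × 0.03846 L/cmH2O = 0.5577 s.
Fraction remaining = e^(−Te/τ) = e^(−0.35/0.5577) = 0.5339; trapped volume = 500.0 × 0.5339 = 266.95 mL.
Additional alveolar pressure from trapping ≈ V_trapped / C = 266.95 / 38.462 = 6.941 cmH2O.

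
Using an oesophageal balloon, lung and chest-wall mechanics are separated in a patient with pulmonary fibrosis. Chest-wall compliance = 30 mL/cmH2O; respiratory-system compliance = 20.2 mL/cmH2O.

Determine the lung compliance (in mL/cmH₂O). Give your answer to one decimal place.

61.8

1/CL = 1/Crs − 1/Ccw.
1/CL = 1/20.2 − 1/30 = 0.01617.
CL = 61.843 mL/cmH2O.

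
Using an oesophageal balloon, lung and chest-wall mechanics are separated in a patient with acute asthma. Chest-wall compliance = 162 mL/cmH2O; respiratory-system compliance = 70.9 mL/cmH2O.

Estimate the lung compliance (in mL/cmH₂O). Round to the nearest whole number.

1/CL = 1/Crs − 1/Ccw.
1/CL = 1/70.9 − 1/162 = 0.007932.
CL = 126.07 mL/cmH2O.

126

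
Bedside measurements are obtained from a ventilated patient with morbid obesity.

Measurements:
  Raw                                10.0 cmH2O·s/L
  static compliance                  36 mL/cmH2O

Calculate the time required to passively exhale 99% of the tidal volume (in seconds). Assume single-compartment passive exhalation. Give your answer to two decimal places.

1.66

τ = R × C = 10.0 × 36 mL/cmH2O = 10.0 × 0.036 L/cmH2O = 0.36 s.
Exhaled fraction f = 1 − e^(−t/τ) → t = −τ·ln(1 − f) = −0.36·ln(0.01) = 1.658 s.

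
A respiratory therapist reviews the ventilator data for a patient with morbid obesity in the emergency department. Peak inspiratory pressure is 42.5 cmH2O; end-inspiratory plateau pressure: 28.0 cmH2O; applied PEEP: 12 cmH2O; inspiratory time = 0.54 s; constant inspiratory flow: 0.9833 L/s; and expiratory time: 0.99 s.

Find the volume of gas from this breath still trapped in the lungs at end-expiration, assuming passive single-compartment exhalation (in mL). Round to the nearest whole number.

70

Vt = flow × Ti = 0.9833 L/s × 0.54 s × 1000 mL/L = 530.98 mL.
R = (PIP − Pplat)/V̇ = (42.5 − 28.0) / 0.9833 = 14.5/0.9833 = 14.746 cmH2O·s/L.
C = Vt/(Pplat − PEEP) = 530.98 / (28.0 − 12) = 530.98/16.0 = 33.186 mL/cmH2O.
τ = R × C = 14.746 × 0.03319 L/cmH2O = 0.4894 s.
Fraction remaining = e^(−Te/τ) = e^(−0.99/0.4894) = 0.1323.
Trapped volume = 530.98 × 0.1323 = 70.249 mL.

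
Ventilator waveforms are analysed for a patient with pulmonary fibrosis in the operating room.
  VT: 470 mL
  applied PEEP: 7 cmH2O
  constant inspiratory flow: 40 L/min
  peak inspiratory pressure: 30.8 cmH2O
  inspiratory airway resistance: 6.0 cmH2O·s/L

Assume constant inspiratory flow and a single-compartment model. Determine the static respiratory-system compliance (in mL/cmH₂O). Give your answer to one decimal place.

Flow: 40 L/min ÷ 60 = 0.6667 L/s.
Equation of motion (constant flow): PIP = Vt/C + R·V̇ + PEEP.
Vt/C = PIP − R·V̇ − PEEP = 30.8 − 6.0×0.6667 − 7 = 30.8 − 4.0 − 7 = 19.8 cmH2O.
C = Vt / 19.8 = 470 / 19.8 = 23.737 mL/cmH2O.

23.7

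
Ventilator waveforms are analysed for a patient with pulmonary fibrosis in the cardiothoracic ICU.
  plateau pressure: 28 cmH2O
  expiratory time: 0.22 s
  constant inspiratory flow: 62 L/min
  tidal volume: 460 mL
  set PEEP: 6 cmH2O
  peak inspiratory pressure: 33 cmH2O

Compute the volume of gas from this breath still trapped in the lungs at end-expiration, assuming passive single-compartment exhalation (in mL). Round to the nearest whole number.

52

Flow: 62 L/min ÷ 60 = 1.0333 L/s.
R = (PIP − Pplat)/V̇ = (33 − 28) / 1.0333 = 5.0/1.0333 = 4.839 cmH2O·s/L.
C = Vt/(Pplat − PEEP) = 460.0 / (28 − 6) = 460.0/22.0 = 20.909 mL/cmH2O.
τ = R × C = 4.839 × 0.02091 L/cmH2O = 0.1012 s.
Fraction remaining = e^(−Te/τ) = e^(−0.22/0.1012) = 0.1137.
Trapped volume = 460.0 × 0.1137 = 52.302 mL.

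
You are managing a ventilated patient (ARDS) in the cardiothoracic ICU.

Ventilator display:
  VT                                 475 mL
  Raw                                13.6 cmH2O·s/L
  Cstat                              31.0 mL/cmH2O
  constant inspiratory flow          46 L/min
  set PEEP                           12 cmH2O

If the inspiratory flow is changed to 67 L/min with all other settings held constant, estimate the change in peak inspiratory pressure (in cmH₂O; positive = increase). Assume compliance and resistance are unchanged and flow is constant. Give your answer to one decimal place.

Flow: 46 L/min ÷ 60 = 0.7667 L/s.
New flow: 67 L/min ÷ 60 = 1.1167 L/s.
PIP = Vt/C + R·V̇ + PEEP (constant-flow equation of motion).
Only the resistive term changes: ΔPIP = R × ΔV̇ = 13.6 × (1.1167 − 0.7667) = 13.6 × 0.35 = 4.76 cmH2O.

4.8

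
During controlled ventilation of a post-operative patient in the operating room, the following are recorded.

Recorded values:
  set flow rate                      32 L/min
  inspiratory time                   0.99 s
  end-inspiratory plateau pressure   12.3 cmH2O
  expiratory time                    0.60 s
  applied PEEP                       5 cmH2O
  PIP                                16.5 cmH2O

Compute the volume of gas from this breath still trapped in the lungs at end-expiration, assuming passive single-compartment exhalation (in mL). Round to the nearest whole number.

Flow: 32 L/min ÷ 60 = 0.5333 L/s.
Vt = flow × Ti = 0.5333 L/s × 0.99 s × 1000 mL/L = 527.97 mL.
R = (PIP − Pplat)/V̇ = (16.5 − 12.3) / 0.5333 = 4.2/0.5333 = 7.875 cmH2O·s/L.
C = Vt/(Pplat − PEEP) = 527.97 / (12.3 − 5) = 527.97/7.3 = 72.325 mL/cmH2O.
τ = R × C = 7.875 × 0.07233 L/cmH2O = 0.5696 s.
Fraction remaining = e^(−Te/τ) = e^(−0.60/0.5696) = 0.3488.
Trapped volume = 527.97 × 0.3488 = 184.16 mL.

184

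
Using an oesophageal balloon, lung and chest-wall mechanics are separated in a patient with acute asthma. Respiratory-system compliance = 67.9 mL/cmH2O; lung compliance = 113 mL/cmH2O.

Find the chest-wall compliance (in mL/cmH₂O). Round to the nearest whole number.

1/Ccw = 1/Crs − 1/CL.
1/Ccw = 1/67.9 − 1/113 = 0.005878.
Ccw = 170.13 mL/cmH2O.

170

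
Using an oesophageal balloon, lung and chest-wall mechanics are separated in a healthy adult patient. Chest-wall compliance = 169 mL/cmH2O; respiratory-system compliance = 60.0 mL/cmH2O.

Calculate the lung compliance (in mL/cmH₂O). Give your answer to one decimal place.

93.0

1/CL = 1/Crs − 1/Ccw.
1/CL = 1/60.0 − 1/169 = 0.01075.
CL = 93.023 mL/cmH2O.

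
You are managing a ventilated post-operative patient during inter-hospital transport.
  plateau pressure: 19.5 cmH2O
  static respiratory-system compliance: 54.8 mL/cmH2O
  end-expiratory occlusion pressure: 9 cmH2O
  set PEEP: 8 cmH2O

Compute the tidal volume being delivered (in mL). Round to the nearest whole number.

575

End-expiratory occlusion gives total PEEP = 9 cmH2O (intrinsic PEEP = 9 − 8 = 1). Use total PEEP for the elastic gradient.
Vt = Cstat × (Pplat − PEEPtotal) = 54.8 × (19.5 − 9) = 54.8 × 10.5 = 575.4 mL.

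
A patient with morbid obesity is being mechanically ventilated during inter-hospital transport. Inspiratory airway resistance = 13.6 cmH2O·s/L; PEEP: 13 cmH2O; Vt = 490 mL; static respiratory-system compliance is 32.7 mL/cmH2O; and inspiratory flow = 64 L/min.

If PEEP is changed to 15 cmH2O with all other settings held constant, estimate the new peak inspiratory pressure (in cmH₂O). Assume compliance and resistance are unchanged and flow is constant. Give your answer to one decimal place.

Flow: 64 L/min ÷ 60 = 1.0667 L/s.
PIP = Vt/C + R·V̇ + PEEP (constant-flow equation of motion).
Only the baseline term changes: ΔPIP = ΔPEEP = 15 − 13 = 2.0 cmH2O.
Original PIP = 490/32.7 + 13.6×1.0667 + 13 = 42.492 cmH2O; new PIP = 42.492 + (2.0) = 44.492 cmH2O.

44.5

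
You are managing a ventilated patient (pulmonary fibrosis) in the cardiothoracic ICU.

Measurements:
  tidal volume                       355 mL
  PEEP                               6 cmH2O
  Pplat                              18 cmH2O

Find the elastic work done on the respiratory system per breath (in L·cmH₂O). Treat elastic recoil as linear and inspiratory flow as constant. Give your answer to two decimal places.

Elastic work ≈ ½ × (Pplat − PEEP) × Vt = 0.5 × (18 − 6) × 0.355 L = 0.5 × 12.0 × 0.355 = 2.13 L·cmH2O.

2.13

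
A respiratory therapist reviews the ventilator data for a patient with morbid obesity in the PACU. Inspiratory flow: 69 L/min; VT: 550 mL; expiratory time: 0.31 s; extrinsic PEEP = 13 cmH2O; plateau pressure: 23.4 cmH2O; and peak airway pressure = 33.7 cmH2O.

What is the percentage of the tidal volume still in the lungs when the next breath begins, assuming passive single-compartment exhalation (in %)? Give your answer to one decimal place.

Flow: 69 L/min ÷ 60 = 1.15 L/s.
R = (PIP − Pplat)/V̇ = (33.7 − 23.4) / 1.15 = 10.3/1.15 = 8.957 cmH2O·s/L.
C = Vt/(Pplat − PEEP) = 550.0 / (23.4 − 13) = 550.0/10.4 = 52.885 mL/cmH2O.
τ = R × C = 8.957 × 0.05289 L/cmH2O = 0.4737 s.
Fraction remaining at end-expiration = e^(−Te/τ) = e^(−0.31/0.4737) = 0.5197 → 51.97%.

52.0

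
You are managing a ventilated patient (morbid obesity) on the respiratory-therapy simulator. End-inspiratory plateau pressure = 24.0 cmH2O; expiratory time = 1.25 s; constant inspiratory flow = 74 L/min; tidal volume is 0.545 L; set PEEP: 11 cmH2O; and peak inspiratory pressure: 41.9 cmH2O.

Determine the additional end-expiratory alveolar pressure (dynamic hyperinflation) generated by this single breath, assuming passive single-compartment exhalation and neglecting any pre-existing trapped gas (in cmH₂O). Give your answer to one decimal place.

Flow: 74 L/min ÷ 60 = 1.2333 L/s.
R = (PIP − Pplat)/V̇ = (41.9 − 24.0) / 1.2333 = 17.9/1.2333 = 14.514 cmH2O·s/L.
C = Vt/(Pplat − PEEP) = 545.0 / (24.0 − 11) = 545.0/13.0 = 41.923 mL/cmH2O.
τ = R × C = 14.514 × 0.04192 L/cmH2O = 0.6084 s.
Fraction remaining = e^(−Te/τ) = e^(−1.25/0.6084) = 0.1281; trapped volume = 545.0 × 0.1281 = 69.815 mL.
Additional alveolar pressure from trapping ≈ V_trapped / C = 69.815 / 41.923 = 1.665 cmH2O.

1.7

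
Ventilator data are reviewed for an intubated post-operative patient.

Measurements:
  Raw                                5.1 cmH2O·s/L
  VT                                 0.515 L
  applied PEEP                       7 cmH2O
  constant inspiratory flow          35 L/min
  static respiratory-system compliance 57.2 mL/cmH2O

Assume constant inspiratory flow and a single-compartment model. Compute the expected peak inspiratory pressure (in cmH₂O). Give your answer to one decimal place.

19.0

Flow: 35 L/min ÷ 60 = 0.5833 L/s.
Equation of motion (constant flow): PIP = Vt/C + R·V̇ + PEEP.
PIP = 515/57.2 + 5.1×0.5833 + 7 = 9.003 + 2.975 + 7 = 18.978 cmH2O.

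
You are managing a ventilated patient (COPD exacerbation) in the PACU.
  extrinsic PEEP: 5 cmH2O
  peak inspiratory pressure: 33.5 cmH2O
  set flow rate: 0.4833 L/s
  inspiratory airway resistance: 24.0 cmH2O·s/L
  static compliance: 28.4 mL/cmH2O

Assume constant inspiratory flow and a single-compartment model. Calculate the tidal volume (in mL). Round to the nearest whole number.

Equation of motion (constant flow): PIP = Vt/C + R·V̇ + PEEP.
Vt/C = PIP − R·V̇ − PEEP = 33.5 − 11.599 − 5 = 16.901 cmH2O.
Vt = C × 16.901 = 28.4 × 16.901 = 479.99 mL.

480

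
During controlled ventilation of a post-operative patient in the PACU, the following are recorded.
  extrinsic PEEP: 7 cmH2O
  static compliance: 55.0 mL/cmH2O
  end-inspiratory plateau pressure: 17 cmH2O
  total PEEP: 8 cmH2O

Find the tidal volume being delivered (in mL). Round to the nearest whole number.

495

End-expiratory occlusion gives total PEEP = 8 cmH2O (intrinsic PEEP = 8 − 7 = 1). Use total PEEP for the elastic gradient.
Vt = Cstat × (Pplat − PEEPtotal) = 55.0 × (17 − 8) = 55.0 × 9.0 = 495.0 mL.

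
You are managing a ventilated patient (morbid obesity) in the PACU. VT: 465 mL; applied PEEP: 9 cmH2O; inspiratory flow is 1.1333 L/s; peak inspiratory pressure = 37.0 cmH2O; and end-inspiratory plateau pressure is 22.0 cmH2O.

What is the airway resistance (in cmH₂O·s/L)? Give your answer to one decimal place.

Raw = (PIP − Pplat) / flow = (37.0 − 22.0) / 1.1333 = 15.0 / 1.1333 = 13.236 cmH2O·s/L.

13.2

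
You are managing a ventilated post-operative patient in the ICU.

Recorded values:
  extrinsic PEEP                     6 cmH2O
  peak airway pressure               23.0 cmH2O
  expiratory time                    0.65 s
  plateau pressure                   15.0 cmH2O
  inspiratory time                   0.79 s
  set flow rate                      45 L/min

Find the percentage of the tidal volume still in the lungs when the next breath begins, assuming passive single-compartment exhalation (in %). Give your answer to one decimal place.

39.6

Flow: 45 L/min ÷ 60 = 0.75 L/s.
Vt = flow × Ti = 0.75 L/s × 0.79 s × 1000 mL/L = 592.5 mL.
R = (PIP − Pplat)/V̇ = (23.0 − 15.0) / 0.75 = 8.0/0.75 = 10.667 cmH2O·s/L.
C = Vt/(Pplat − PEEP) = 592.5 / (15.0 − 6) = 592.5/9.0 = 65.833 mL/cmH2O.
τ = R × C = 10.667 × 0.06583 L/cmH2O = 0.7022 s.
Fraction remaining at end-expiration = e^(−Te/τ) = e^(−0.65/0.7022) = 0.3963 → 39.63%.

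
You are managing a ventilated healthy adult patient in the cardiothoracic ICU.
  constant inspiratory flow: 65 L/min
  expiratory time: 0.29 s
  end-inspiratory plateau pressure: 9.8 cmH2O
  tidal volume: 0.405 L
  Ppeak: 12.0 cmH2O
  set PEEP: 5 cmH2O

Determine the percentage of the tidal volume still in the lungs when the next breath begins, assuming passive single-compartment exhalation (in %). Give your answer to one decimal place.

Flow: 65 L/min ÷ 60 = 1.0833 L/s.
R = (PIP − Pplat)/V̇ = (12.0 − 9.8) / 1.0833 = 2.2/1.0833 = 2.031 cmH2O·s/L.
C = Vt/(Pplat − PEEP) = 405.0 / (9.8 − 5) = 405.0/4.8 = 84.375 mL/cmH2O.
τ = R × C = 2.031 × 0.08438 L/cmH2O = 0.1714 s.
Fraction remaining at end-expiration = e^(−Te/τ) = e^(−0.29/0.1714) = 0.1842 → 18.42%.

18.4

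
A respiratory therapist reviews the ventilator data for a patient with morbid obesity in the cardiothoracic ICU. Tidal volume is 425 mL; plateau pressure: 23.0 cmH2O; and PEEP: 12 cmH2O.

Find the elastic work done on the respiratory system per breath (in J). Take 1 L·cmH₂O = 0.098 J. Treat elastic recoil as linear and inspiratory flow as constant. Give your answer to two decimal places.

Elastic work ≈ ½ × (Pplat − PEEP) × Vt = 0.5 × (23.0 − 12) × 0.425 L = 0.5 × 11.0 × 0.425 = 2.338 L·cmH2O.
× 0.098 J/(L·cmH2O) → 0.2291 J.

0.23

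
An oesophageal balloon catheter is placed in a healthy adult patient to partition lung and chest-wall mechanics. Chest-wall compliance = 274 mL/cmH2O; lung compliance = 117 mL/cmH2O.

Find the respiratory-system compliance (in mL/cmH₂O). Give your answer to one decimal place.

Lung and chest wall are elastances in series: 1/Crs = 1/CL + 1/Ccw.
1/Crs = 1/117 + 1/274 = 0.0122.
Crs = 81.967 mL/cmH2O.

82.0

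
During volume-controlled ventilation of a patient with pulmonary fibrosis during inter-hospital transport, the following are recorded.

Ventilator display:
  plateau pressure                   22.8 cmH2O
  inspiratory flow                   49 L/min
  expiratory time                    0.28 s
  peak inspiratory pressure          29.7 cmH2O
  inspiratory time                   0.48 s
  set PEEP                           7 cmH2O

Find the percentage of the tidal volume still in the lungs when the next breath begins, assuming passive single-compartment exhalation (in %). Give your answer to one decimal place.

26.3

Flow: 49 L/min ÷ 60 = 0.8167 L/s.
Vt = flow × Ti = 0.8167 L/s × 0.48 s × 1000 mL/L = 392.02 mL.
R = (PIP − Pplat)/V̇ = (29.7 − 22.8) / 0.8167 = 6.9/0.8167 = 8.449 cmH2O·s/L.
C = Vt/(Pplat − PEEP) = 392.02 / (22.8 − 7) = 392.02/15.8 = 24.811 mL/cmH2O.
τ = R × C = 8.449 × 0.02481 L/cmH2O = 0.2096 s.
Fraction remaining at end-expiration = e^(−Te/τ) = e^(−0.28/0.2096) = 0.2629 → 26.29%.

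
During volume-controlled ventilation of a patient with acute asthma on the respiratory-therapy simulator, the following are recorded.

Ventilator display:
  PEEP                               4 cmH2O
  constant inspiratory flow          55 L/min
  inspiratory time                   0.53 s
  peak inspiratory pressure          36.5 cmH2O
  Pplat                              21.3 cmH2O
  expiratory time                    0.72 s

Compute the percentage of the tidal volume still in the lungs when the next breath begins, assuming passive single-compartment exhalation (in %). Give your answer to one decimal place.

Flow: 55 L/min ÷ 60 = 0.9167 L/s.
Vt = flow × Ti = 0.9167 L/s × 0.53 s × 1000 mL/L = 485.85 mL.
R = (PIP − Pplat)/V̇ = (36.5 − 21.3) / 0.9167 = 15.2/0.9167 = 16.581 cmH2O·s/L.
C = Vt/(Pplat − PEEP) = 485.85 / (21.3 − 4) = 485.85/17.3 = 28.084 mL/cmH2O.
τ = R × C = 16.581 × 0.02808 L/cmH2O = 0.4656 s.
Fraction remaining at end-expiration = e^(−Te/τ) = e^(−0.72/0.4656) = 0.213 → 21.3%.

21.3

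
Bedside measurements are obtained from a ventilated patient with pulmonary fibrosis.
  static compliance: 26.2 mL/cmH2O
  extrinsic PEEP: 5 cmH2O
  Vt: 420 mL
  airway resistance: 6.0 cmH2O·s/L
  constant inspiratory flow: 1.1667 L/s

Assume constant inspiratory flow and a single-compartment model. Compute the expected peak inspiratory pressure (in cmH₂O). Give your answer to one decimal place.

28.0

Equation of motion (constant flow): PIP = Vt/C + R·V̇ + PEEP.
PIP = 420/26.2 + 6.0×1.1667 + 5 = 16.031 + 7.0 + 5 = 28.031 cmH2O.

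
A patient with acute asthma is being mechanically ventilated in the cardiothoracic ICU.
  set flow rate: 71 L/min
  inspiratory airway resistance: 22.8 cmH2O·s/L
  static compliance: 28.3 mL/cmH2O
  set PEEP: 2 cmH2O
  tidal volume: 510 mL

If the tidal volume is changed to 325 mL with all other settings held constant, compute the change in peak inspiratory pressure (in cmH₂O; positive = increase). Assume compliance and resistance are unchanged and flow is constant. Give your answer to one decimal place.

PIP = Vt/C + R·V̇ + PEEP (constant-flow equation of motion).
Only the elastic term changes: ΔPIP = ΔVt / C = (325 − 510) / 28.3 = -6.537 cmH2O.

-6.5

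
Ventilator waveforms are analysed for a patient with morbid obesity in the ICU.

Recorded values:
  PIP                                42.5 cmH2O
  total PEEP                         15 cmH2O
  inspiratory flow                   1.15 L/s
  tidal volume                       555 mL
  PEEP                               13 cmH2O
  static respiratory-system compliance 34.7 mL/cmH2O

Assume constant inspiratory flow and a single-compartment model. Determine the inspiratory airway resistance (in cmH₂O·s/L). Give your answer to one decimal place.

Total PEEP = 15 cmH2O (set 13 + intrinsic 2); this is the baseline alveolar pressure.
Equation of motion (constant flow): PIP = Vt/C + R·V̇ + PEEP.
R·V̇ = PIP − Vt/C − PEEP = 42.5 − 555/34.7 − 15 = 42.5 − 15.994 − 15 = 11.506 cmH2O.
R = 11.506 / 1.15 = 10.005 cmH2O·s/L.

10.0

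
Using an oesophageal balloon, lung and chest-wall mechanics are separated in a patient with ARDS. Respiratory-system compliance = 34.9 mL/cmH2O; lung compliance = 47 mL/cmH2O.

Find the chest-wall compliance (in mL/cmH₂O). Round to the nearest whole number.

1/Ccw = 1/Crs − 1/CL.
1/Ccw = 1/34.9 − 1/47 = 0.007377.
Ccw = 135.56 mL/cmH2O.

136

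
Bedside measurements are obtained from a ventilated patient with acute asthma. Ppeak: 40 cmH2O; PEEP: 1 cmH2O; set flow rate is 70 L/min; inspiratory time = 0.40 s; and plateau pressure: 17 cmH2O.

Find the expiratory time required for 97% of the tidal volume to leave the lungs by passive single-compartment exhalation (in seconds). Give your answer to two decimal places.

2.02

Flow: 70 L/min ÷ 60 = 1.1667 L/s.
Vt = flow × Ti = 1.1667 L/s × 0.40 s × 1000 mL/L = 466.68 mL.
R = (PIP − Pplat)/V̇ = (40 − 17) / 1.1667 = 23.0/1.1667 = 19.714 cmH2O·s/L.
C = Vt/(Pplat − PEEP) = 466.68 / (17 − 1) = 466.68/16.0 = 29.168 mL/cmH2O.
τ = R × C = 19.714 × 0.02917 L/cmH2O = 0.5751 s.
t = −τ·ln(1 − 0.97) = −0.5751·ln(0.03) = 2.017 s.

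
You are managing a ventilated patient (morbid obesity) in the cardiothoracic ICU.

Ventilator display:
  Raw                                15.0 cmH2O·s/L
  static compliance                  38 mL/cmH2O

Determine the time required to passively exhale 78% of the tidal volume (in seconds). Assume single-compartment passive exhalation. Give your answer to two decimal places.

τ = R × C = 15.0 × 38 mL/cmH2O = 15.0 × 0.038 L/cmH2O = 0.57 s.
Exhaled fraction f = 1 − e^(−t/τ) → t = −τ·ln(1 − f) = −0.57·ln(0.22) = 0.8631 s.

0.86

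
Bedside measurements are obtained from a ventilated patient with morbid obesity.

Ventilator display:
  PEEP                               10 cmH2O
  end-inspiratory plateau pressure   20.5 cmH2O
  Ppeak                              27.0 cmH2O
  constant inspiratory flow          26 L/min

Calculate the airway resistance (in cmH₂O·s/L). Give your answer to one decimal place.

Flow: 26 L/min ÷ 60 = 0.4333 L/s.
Raw = (PIP − Pplat) / flow = (27.0 − 20.5) / 0.4333 = 6.5 / 0.4333 = 15.001 cmH2O·s/L.

15.0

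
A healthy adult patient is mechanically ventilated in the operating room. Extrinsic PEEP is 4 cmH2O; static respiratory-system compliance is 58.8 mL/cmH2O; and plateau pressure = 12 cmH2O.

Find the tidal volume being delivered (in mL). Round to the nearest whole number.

470

Vt = Cstat × (Pplat − PEEP) = 58.8 × (12 − 4) = 58.8 × 8.0 = 470.4 mL.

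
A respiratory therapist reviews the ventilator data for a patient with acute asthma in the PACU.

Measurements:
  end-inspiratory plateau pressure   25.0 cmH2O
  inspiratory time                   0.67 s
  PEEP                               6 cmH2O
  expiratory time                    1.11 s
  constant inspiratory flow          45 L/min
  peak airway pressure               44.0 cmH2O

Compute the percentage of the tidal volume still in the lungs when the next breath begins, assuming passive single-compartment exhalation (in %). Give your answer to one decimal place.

Flow: 45 L/min ÷ 60 = 0.75 L/s.
Vt = flow × Ti = 0.75 L/s × 0.67 s × 1000 mL/L = 502.5 mL.
R = (PIP − Pplat)/V̇ = (44.0 − 25.0) / 0.75 = 19.0/0.75 = 25.333 cmH2O·s/L.
C = Vt/(Pplat − PEEP) = 502.5 / (25.0 − 6) = 502.5/19.0 = 26.447 mL/cmH2O.
τ = R × C = 25.333 × 0.02645 L/cmH2O = 0.6701 s.
Fraction remaining at end-expiration = e^(−Te/τ) = e^(−1.11/0.6701) = 0.1908 → 19.08%.

19.1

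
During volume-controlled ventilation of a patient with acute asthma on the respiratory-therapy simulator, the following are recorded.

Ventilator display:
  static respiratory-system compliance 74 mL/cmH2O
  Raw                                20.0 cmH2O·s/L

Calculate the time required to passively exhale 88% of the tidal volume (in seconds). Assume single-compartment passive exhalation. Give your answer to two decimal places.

τ = R × C = 20.0 × 74 mL/cmH2O = 20.0 × 0.074 L/cmH2O = 1.48 s.
Exhaled fraction f = 1 − e^(−t/τ) → t = −τ·ln(1 − f) = −1.48·ln(0.12) = 3.138 s.

3.14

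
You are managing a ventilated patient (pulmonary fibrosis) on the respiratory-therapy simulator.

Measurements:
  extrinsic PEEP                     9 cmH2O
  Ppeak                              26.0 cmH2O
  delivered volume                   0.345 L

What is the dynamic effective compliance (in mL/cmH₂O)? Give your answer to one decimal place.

Dynamic compliance = Vt / (PIP − PEEP) = 345 / (26.0 − 9) = 345 / 17.0 = 20.294 mL/cmH2O.

20.3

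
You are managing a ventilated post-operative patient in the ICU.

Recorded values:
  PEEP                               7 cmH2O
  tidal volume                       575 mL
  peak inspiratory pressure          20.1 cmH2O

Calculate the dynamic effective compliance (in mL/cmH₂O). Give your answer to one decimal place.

Dynamic compliance = Vt / (PIP − PEEP) = 575 / (20.1 − 7) = 575 / 13.1 = 43.893 mL/cmH2O.

43.9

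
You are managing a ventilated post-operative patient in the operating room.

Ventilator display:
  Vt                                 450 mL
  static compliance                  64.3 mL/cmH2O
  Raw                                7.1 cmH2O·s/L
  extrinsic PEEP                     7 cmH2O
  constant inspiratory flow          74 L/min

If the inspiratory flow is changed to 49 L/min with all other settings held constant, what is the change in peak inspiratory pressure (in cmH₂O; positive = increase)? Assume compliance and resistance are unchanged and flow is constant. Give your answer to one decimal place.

Flow: 74 L/min ÷ 60 = 1.2333 L/s.
New flow: 49 L/min ÷ 60 = 0.8167 L/s.
PIP = Vt/C + R·V̇ + PEEP (constant-flow equation of motion).
Only the resistive term changes: ΔPIP = R × ΔV̇ = 7.1 × (0.8167 − 1.2333) = 7.1 × -0.4166 = -2.958 cmH2O.

-3.0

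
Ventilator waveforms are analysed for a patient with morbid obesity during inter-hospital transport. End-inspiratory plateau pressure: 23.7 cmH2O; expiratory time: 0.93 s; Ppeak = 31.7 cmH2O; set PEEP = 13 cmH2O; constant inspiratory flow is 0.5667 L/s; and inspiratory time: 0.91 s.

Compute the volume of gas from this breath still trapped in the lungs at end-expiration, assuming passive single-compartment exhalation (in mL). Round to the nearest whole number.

131

Vt = flow × Ti = 0.5667 L/s × 0.91 s × 1000 mL/L = 515.7 mL.
R = (PIP − Pplat)/V̇ = (31.7 − 23.7) / 0.5667 = 8.0/0.5667 = 14.117 cmH2O·s/L.
C = Vt/(Pplat − PEEP) = 515.7 / (23.7 − 13) = 515.7/10.7 = 48.196 mL/cmH2O.
τ = R × C = 14.117 × 0.0482 L/cmH2O = 0.6804 s.
Fraction remaining = e^(−Te/τ) = e^(−0.93/0.6804) = 0.2549.
Trapped volume = 515.7 × 0.2549 = 131.45 mL.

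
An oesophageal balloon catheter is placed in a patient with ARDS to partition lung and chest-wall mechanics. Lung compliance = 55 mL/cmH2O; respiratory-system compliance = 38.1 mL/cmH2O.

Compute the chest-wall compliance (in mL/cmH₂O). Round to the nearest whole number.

1/Ccw = 1/Crs − 1/CL.
1/Ccw = 1/38.1 − 1/55 = 0.008065.
Ccw = 123.99 mL/cmH2O.

124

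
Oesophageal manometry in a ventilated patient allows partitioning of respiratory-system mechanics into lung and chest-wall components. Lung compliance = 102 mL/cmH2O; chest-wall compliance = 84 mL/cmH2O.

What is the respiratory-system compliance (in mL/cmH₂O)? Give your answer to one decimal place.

46.1

Lung and chest wall are elastances in series: 1/Crs = 1/CL + 1/Ccw.
1/Crs = 1/102 + 1/84 = 0.02171.
Crs = 46.062 mL/cmH2O.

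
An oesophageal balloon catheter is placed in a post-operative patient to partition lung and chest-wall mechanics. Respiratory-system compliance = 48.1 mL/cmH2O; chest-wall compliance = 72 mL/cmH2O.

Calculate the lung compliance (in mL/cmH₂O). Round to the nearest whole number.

145

1/CL = 1/Crs − 1/Ccw.
1/CL = 1/48.1 − 1/72 = 0.006901.
CL = 144.91 mL/cmH2O.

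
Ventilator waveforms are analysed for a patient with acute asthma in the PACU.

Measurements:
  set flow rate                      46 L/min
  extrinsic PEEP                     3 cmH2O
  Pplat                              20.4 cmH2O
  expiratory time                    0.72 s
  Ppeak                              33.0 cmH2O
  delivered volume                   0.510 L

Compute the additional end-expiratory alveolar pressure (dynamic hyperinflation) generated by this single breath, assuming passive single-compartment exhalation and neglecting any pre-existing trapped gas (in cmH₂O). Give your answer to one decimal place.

3.9

Flow: 46 L/min ÷ 60 = 0.7667 L/s.
R = (PIP − Pplat)/V̇ = (33.0 − 20.4) / 0.7667 = 12.6/0.7667 = 16.434 cmH2O·s/L.
C = Vt/(Pplat − PEEP) = 510.0 / (20.4 − 3) = 510.0/17.4 = 29.31 mL/cmH2O.
τ = R × C = 16.434 × 0.02931 L/cmH2O = 0.4817 s.
Fraction remaining = e^(−Te/τ) = e^(−0.72/0.4817) = 0.2243; trapped volume = 510.0 × 0.2243 = 114.39 mL.
Additional alveolar pressure from trapping ≈ V_trapped / C = 114.39 / 29.31 = 3.903 cmH2O.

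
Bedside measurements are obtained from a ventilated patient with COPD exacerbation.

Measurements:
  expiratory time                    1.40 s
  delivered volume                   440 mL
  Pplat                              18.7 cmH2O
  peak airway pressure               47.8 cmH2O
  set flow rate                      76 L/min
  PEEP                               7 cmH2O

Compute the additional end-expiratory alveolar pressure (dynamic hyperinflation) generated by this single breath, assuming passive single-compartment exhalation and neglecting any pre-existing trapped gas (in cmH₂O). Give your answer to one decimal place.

2.3

Flow: 76 L/min ÷ 60 = 1.2667 L/s.
R = (PIP − Pplat)/V̇ = (47.8 − 18.7) / 1.2667 = 29.1/1.2667 = 22.973 cmH2O·s/L.
C = Vt/(Pplat − PEEP) = 440.0 / (18.7 − 7) = 440.0/11.7 = 37.607 mL/cmH2O.
τ = R × C = 22.973 × 0.03761 L/cmH2O = 0.864 s.
Fraction remaining = e^(−Te/τ) = e^(−1.40/0.864) = 0.1978; trapped volume = 440.0 × 0.1978 = 87.032 mL.
Additional alveolar pressure from trapping ≈ V_trapped / C = 87.032 / 37.607 = 2.314 cmH2O.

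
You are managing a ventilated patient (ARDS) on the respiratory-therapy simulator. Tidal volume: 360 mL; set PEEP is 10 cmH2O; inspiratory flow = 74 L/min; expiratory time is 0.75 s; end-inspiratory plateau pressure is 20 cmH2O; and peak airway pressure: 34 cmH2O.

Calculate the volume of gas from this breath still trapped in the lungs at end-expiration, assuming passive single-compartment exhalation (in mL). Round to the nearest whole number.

Flow: 74 L/min ÷ 60 = 1.2333 L/s.
R = (PIP − Pplat)/V̇ = (34 − 20) / 1.2333 = 14.0/1.2333 = 11.352 cmH2O·s/L.
C = Vt/(Pplat − PEEP) = 360.0 / (20 − 10) = 360.0/10.0 = 36.0 mL/cmH2O.
τ = R × C = 11.352 × 0.036 L/cmH2O = 0.4087 s.
Fraction remaining = e^(−Te/τ) = e^(−0.75/0.4087) = 0.1596.
Trapped volume = 360.0 × 0.1596 = 57.456 mL.

57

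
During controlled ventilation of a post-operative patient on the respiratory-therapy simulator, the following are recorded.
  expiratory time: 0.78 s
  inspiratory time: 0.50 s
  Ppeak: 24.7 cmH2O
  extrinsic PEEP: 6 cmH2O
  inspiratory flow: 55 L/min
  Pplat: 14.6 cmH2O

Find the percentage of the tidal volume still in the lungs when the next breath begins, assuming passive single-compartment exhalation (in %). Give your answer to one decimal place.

26.5

Flow: 55 L/min ÷ 60 = 0.9167 L/s.
Vt = flow × Ti = 0.9167 L/s × 0.50 s × 1000 mL/L = 458.35 mL.
R = (PIP − Pplat)/V̇ = (24.7 − 14.6) / 0.9167 = 10.1/0.9167 = 11.018 cmH2O·s/L.
C = Vt/(Pplat − PEEP) = 458.35 / (14.6 − 6) = 458.35/8.6 = 53.297 mL/cmH2O.
τ = R × C = 11.018 × 0.0533 L/cmH2O = 0.5873 s.
Fraction remaining at end-expiration = e^(−Te/τ) = e^(−0.78/0.5873) = 0.265 → 26.5%.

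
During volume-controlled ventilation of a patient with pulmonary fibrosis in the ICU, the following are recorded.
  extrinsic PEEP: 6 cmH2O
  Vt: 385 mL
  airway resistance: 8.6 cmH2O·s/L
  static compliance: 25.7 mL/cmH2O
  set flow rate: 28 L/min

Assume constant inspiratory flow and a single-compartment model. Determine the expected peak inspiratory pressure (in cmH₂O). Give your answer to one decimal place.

Flow: 28 L/min ÷ 60 = 0.4667 L/s.
Equation of motion (constant flow): PIP = Vt/C + R·V̇ + PEEP.
PIP = 385/25.7 + 8.6×0.4667 + 6 = 14.981 + 4.014 + 6 = 24.995 cmH2O.

25.0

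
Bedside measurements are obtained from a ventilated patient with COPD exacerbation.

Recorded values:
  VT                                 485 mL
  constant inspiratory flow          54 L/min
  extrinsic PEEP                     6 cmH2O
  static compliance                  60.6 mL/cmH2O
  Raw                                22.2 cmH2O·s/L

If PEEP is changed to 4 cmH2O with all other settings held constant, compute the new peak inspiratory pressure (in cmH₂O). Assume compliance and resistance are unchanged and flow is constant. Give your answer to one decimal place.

Flow: 54 L/min ÷ 60 = 0.9 L/s.
PIP = Vt/C + R·V̇ + PEEP (constant-flow equation of motion).
Only the baseline term changes: ΔPIP = ΔPEEP = 4 − 6 = -2.0 cmH2O.
Original PIP = 485/60.6 + 22.2×0.9 + 6 = 33.983 cmH2O; new PIP = 33.983 + (-2.0) = 31.983 cmH2O.

32.0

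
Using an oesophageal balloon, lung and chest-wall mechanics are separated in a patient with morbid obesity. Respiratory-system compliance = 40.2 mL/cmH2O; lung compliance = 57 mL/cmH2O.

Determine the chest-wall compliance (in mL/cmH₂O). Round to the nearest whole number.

136

1/Ccw = 1/Crs − 1/CL.
1/Ccw = 1/40.2 − 1/57 = 0.007332.
Ccw = 136.39 mL/cmH2O.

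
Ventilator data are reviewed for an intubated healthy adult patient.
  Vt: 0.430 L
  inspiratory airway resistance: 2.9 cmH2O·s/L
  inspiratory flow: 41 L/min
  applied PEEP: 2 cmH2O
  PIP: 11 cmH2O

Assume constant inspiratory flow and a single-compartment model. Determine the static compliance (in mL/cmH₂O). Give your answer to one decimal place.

61.3

Flow: 41 L/min ÷ 60 = 0.6833 L/s.
Equation of motion (constant flow): PIP = Vt/C + R·V̇ + PEEP.
Vt/C = PIP − R·V̇ − PEEP = 11 − 2.9×0.6833 − 2 = 11 − 1.982 − 2 = 7.018 cmH2O.
C = Vt / 7.018 = 430 / 7.018 = 61.271 mL/cmH2O.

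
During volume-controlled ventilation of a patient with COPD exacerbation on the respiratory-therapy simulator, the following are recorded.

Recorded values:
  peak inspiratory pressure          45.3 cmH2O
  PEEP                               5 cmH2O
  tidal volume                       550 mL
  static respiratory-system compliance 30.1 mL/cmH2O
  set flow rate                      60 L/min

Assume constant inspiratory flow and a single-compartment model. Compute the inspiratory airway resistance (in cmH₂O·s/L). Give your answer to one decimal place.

Flow: 60 L/min ÷ 60 = 1 L/s.
Equation of motion (constant flow): PIP = Vt/C + R·V̇ + PEEP.
R·V̇ = PIP − Vt/C − PEEP = 45.3 − 550/30.1 − 5 = 45.3 − 18.272 − 5 = 22.028 cmH2O.
R = 22.028 / 1 = 22.028 cmH2O·s/L.

22.0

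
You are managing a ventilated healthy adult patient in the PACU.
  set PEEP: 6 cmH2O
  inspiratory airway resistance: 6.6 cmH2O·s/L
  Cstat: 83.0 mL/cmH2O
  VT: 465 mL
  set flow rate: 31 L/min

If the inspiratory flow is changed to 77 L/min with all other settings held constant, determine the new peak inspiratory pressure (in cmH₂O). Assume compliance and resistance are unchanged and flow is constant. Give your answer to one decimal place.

Flow: 31 L/min ÷ 60 = 0.5167 L/s.
New flow: 77 L/min ÷ 60 = 1.2833 L/s.
PIP = Vt/C + R·V̇ + PEEP (constant-flow equation of motion).
Only the resistive term changes: ΔPIP = R × ΔV̇ = 6.6 × (1.2833 − 0.5167) = 6.6 × 0.7666 = 5.06 cmH2O.
Original PIP = 465/83.0 + 6.6×0.5167 + 6 = 15.013 cmH2O; new PIP = 15.013 + (5.06) = 20.073 cmH2O.

20.1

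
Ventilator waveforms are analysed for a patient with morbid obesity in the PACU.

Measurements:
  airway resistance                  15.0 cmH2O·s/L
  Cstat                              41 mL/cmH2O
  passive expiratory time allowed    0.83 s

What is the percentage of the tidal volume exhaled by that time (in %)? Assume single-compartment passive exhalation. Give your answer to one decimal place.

74.1

τ = R × C = 15.0 × 41 mL/cmH2O = 15.0 × 0.041 L/cmH2O = 0.615 s.
Passive exhalation: V(t)/V₀ = e^(−t/τ) = e^(−0.83/0.615) = 0.2593.
Fraction exhaled = 1 − 0.2593 = 0.7407 → 74.07%.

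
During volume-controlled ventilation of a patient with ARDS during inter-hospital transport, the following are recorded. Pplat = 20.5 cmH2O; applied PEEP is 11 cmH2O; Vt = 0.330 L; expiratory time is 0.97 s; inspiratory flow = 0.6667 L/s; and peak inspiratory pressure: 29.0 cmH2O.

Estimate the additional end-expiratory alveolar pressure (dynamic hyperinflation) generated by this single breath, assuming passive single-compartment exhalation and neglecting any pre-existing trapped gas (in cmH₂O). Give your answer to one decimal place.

1.1

R = (PIP − Pplat)/V̇ = (29.0 − 20.5) / 0.6667 = 8.5/0.6667 = 12.749 cmH2O·s/L.
C = Vt/(Pplat − PEEP) = 330.0 / (20.5 − 11) = 330.0/9.5 = 34.737 mL/cmH2O.
τ = R × C = 12.749 × 0.03474 L/cmH2O = 0.4429 s.
Fraction remaining = e^(−Te/τ) = e^(−0.97/0.4429) = 0.1119; trapped volume = 330.0 × 0.1119 = 36.927 mL.
Additional alveolar pressure from trapping ≈ V_trapped / C = 36.927 / 34.737 = 1.063 cmH2O.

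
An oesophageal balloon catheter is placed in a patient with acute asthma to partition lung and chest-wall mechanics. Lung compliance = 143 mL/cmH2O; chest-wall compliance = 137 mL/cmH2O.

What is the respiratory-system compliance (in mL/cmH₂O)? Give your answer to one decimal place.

70.0

Lung and chest wall are elastances in series: 1/Crs = 1/CL + 1/Ccw.
1/Crs = 1/143 + 1/137 = 0.01429.
Crs = 69.979 mL/cmH2O.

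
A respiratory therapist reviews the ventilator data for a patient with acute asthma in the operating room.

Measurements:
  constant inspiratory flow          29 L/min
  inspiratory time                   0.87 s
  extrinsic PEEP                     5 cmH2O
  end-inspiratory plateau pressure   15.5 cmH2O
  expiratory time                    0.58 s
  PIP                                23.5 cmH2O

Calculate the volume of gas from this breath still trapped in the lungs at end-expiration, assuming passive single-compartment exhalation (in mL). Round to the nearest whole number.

175

Flow: 29 L/min ÷ 60 = 0.4833 L/s.
Vt = flow × Ti = 0.4833 L/s × 0.87 s × 1000 mL/L = 420.47 mL.
R = (PIP − Pplat)/V̇ = (23.5 − 15.5) / 0.4833 = 8.0/0.4833 = 16.553 cmH2O·s/L.
C = Vt/(Pplat − PEEP) = 420.47 / (15.5 − 5) = 420.47/10.5 = 40.045 mL/cmH2O.
τ = R × C = 16.553 × 0.04005 L/cmH2O = 0.6629 s.
Fraction remaining = e^(−Te/τ) = e^(−0.58/0.6629) = 0.4169.
Trapped volume = 420.47 × 0.4169 = 175.29 mL.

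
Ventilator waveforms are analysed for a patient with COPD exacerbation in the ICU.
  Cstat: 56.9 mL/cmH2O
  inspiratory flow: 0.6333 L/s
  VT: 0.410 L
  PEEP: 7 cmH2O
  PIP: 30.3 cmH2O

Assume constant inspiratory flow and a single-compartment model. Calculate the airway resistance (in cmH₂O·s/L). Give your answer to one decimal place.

Equation of motion (constant flow): PIP = Vt/C + R·V̇ + PEEP.
R·V̇ = PIP − Vt/C − PEEP = 30.3 − 410/56.9 − 7 = 30.3 − 7.206 − 7 = 16.094 cmH2O.
R = 16.094 / 0.6333 = 25.413 cmH2O·s/L.

25.4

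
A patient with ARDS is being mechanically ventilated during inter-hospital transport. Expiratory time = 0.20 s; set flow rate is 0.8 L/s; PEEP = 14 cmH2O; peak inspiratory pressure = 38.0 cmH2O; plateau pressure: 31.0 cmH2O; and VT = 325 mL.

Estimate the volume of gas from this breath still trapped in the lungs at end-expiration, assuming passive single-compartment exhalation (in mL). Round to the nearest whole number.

R = (PIP − Pplat)/V̇ = (38.0 − 31.0) / 0.8 = 7.0/0.8 = 8.75 cmH2O·s/L.
C = Vt/(Pplat − PEEP) = 325.0 / (31.0 − 14) = 325.0/17.0 = 19.118 mL/cmH2O.
τ = R × C = 8.75 × 0.01912 L/cmH2O = 0.1673 s.
Fraction remaining = e^(−Te/τ) = e^(−0.20/0.1673) = 0.3026.
Trapped volume = 325.0 × 0.3026 = 98.345 mL.

98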